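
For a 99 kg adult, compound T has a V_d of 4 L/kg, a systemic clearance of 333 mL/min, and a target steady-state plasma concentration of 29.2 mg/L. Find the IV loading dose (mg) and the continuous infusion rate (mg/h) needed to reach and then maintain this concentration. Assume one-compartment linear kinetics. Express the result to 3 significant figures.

Total Vd = 4 × 99 = 396.0 L
Loading dose = Vd × C = 396.0 × 29.2 = 11560 mg
CL = 333 mL/min = 333 × 0.06 = 19.98 L/h
Infusion rate = 19.98 L/h × 29.2 mg/L = 583.4 mg/h

(a) 11600 mg; (b) 583 mg/h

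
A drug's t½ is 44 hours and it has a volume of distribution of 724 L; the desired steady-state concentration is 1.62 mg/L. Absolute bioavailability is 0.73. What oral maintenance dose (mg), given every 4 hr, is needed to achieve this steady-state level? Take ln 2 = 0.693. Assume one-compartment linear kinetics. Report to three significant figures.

101 mg

k = 0.693/44 = 0.01575 h⁻¹, so CL = k·Vd = 0.01575 × 724.0 = 11.40 L/h
D = CL × Css × τ / F = 11.40 × 1.62 × 4 / 0.73 = 101.2 mg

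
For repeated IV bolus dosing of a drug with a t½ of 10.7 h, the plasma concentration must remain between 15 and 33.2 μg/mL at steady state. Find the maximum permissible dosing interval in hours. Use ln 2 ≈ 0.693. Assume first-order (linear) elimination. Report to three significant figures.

12.3 h

k = 0.693 / t½ = 0.693 / 10.7 = 0.06477 h⁻¹
Between IV bolus doses, concentration decays as C = C₀·e^(−kτ), so C_peak/C_trough = e^(kτ).
τ_max = ln(C_peak/C_trough) / k = ln(33.2/15) / 0.06477 = 0.7945 / 0.06477 = 12.27 h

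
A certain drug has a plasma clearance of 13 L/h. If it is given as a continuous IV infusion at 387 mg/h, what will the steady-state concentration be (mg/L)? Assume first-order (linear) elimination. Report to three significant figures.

29.8 mg/L

Css = rate / CL = 387 / 13.00 = 29.77 mg/L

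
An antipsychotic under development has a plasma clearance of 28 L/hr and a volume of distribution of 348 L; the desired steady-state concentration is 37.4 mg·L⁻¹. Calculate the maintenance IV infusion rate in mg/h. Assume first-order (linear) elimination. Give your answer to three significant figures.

R₀ = 28.00 × 37.4 = 1047 mg/h

1050 mg/h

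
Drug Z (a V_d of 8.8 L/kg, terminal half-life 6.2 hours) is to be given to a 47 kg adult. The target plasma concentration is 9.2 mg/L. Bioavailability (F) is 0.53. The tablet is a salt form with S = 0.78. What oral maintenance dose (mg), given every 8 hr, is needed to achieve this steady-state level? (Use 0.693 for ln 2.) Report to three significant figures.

8230 mg

Total Vd = 8.8 × 47 = 413.6 L
k = 0.693/6.2 = 0.1118 h⁻¹, so CL = k·Vd = 0.1118 × 413.6 = 46.24 L/h
D = CL × Css × τ / F / S = 46.24 × 9.2 × 8 / 0.53 / 0.78 = 8232 mg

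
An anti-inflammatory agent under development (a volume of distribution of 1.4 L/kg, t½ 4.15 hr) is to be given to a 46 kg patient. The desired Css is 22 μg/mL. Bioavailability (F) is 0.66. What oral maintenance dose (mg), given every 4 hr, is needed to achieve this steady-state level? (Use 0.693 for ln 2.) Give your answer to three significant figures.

1430 mg

Vd(total) = 46 kg × 1.4 L/kg = 64.40 L
k = 0.693/4.15 = 0.1670 h⁻¹, so CL = k·Vd = 0.1670 × 64.40 = 10.75 L/h
D = CL × Css × τ / F = 10.75 × 22 × 4 / 0.66 = 1433 mg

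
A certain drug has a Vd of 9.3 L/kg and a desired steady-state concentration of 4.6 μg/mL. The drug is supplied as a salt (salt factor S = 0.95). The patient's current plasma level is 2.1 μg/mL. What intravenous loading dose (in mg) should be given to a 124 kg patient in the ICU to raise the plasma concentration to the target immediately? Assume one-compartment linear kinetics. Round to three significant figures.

3030 mg

Total Vd = 9.3 × 124 = 1153 L
The loading dose fills Vd to the target concentration.
Concentration deficit ΔC = 4.6 − 2.1 = 2.500 mg/L
LD = Vd × ΔC / S = 1153 × 2.500 / 0.95 = 3034 mg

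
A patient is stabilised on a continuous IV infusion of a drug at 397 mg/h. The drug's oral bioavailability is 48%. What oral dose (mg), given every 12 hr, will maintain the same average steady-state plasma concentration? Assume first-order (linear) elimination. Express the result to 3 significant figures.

To maintain the same Css, the systemic dosing rate must be unchanged: F·D/τ = infusion rate.
D = rate × τ / F = 397 × 12 / 0.48 = 9925 mg

9930 mg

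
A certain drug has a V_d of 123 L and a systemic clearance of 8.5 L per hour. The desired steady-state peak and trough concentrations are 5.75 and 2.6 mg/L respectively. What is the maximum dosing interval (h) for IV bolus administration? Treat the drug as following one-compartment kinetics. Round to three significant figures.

k = CL / Vd = 8.500 / 123.0 = 0.06911 h⁻¹
Between IV bolus doses, concentration decays as C = C₀·e^(−kτ), so C_peak/C_trough = e^(kτ).
τ_max = ln(C_peak/C_trough) / k = ln(5.75/2.6) / 0.06911 = 0.7937 / 0.06911 = 11.48 h

11.5 h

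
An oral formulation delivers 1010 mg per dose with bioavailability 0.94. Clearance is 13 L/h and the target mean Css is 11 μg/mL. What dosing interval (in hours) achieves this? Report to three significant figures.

6.64 h

F·D/τ = CL·Css → τ = F·D / (CL·Css).
τ = 0.94 × 1010 / (13 × 11) = 6.639 h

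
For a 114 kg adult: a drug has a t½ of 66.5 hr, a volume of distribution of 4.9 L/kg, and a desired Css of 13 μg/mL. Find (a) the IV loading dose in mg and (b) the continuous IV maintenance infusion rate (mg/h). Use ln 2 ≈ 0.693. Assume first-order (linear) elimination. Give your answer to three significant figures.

Total Vd = 4.9 × 114 = 558.6 L
LD = Vd × C = 558.6 × 13 = 7262 mg
CL = 0.693 × Vd / t½ = 0.693 × 558.6 / 66.5 = 5.821 L/h
Infusion rate = CL × Css = 5.821 × 13 = 75.67 mg/h

(a) 7260 mg; (b) 75.7 mg/h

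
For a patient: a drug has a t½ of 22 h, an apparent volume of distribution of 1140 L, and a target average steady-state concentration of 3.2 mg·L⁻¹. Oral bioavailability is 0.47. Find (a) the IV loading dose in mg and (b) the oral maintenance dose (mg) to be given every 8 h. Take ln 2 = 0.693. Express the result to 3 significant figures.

(a) 3650 mg; (b) 1960 mg

LD = Vd × C = 1140 × 3.2 = 3648 mg
CL = 0.693 × Vd / t½ = 0.693 × 1140 / 22 = 35.91 L/h
D = CL × Css × τ / F = 35.91 × 3.2 × 8 / 0.47 = 1956 mg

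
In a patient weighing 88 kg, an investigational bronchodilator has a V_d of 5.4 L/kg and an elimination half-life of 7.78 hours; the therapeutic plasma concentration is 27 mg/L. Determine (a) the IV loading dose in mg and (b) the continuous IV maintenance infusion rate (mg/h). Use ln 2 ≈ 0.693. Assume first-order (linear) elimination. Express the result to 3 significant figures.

(a) 12800 mg; (b) 1140 mg/h

Vd = 5.4 L/kg × 88 kg = 475.2 L
LD = Vd × C = 475.2 × 27 = 12830 mg
CL = 0.693 × Vd / t½ = 0.693 × 475.2 / 7.78 = 42.33 L/h
Infusion rate = CL × Css = 42.33 × 27 = 1143 mg/h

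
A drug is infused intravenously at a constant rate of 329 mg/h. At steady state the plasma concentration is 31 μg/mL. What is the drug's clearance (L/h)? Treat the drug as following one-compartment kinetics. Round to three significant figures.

At steady state, infusion rate = CL × Css, so CL = rate / Css.
CL = 329 / 31 = 10.61 L/h

10.6 L/h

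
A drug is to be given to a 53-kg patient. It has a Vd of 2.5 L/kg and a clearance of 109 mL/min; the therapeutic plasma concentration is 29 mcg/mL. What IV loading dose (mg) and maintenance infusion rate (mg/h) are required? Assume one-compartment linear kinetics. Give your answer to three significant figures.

Total Vd = 2.5 × 53 = 132.5 L
Loading dose = Vd × C = 132.5 × 29 = 3843 mg
CL = 109 mL/min × 60/1000 = 6.540 L/h
Maintenance infusion rate = CL × Css = 6.540 × 29 = 189.7 mg/h

(a) 3840 mg; (b) 190 mg/h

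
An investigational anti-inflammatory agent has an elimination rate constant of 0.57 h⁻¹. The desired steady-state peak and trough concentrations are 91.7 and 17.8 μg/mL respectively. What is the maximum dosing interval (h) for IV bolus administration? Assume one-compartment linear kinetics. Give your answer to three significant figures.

2.88 h

Between IV bolus doses, concentration decays as C = C₀·e^(−kτ), so C_peak/C_trough = e^(kτ).
τ_max = ln(C_peak/C_trough) / k = ln(91.7/17.8) / 0.5700 = 1.639 / 0.5700 = 2.875 h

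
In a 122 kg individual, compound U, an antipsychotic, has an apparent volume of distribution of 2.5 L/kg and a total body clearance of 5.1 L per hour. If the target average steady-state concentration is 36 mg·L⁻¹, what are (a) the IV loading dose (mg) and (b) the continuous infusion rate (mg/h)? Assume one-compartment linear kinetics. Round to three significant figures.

(a) 11000 mg; (b) 184 mg/h

Vd(total) = 122 kg × 2.5 L/kg = 305.0 L
Loading: fill Vd to C_target → 305.0 L × 36 mg/L = 10980 mg
Infusion rate = 5.100 L/h × 36 mg/L = 183.6 mg/h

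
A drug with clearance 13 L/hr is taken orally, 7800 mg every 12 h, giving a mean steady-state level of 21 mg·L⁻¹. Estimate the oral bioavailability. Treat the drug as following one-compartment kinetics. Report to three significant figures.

F·D/τ = CL·Css at steady state → F = CL·Css·τ / D.
F = 13 × 21 × 12 / 7800 = 0.420

0.420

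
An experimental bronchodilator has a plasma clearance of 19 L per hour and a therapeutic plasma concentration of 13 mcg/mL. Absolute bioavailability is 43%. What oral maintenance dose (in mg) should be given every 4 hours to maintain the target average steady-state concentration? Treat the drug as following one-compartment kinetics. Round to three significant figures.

D = CL × Css × τ / F = 19.00 × 13 × 4 / 0.43 = 2298 mg

2300 mg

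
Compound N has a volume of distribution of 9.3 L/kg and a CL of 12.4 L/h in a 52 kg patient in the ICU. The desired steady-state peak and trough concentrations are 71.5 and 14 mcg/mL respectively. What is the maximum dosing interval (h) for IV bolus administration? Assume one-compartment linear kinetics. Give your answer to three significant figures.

Vd(total) = 52 kg × 9.3 L/kg = 483.6 L
k = CL / Vd = 12.40 / 483.6 = 0.02564 h⁻¹
Between IV bolus doses, concentration decays as C = C₀·e^(−kτ), so C_peak/C_trough = e^(kτ).
τ_max = ln(C_peak/C_trough) / k = ln(71.5/14) / 0.02564 = 1.631 / 0.02564 = 63.61 h

63.6 h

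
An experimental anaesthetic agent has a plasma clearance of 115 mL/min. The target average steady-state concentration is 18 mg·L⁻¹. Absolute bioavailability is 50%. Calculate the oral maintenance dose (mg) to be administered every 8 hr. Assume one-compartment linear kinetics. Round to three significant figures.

Convert clearance: 115 mL/min × 60 min/h ÷ 1000 mL/L = 6.900 L/h
At steady state, dose per interval replaces the amount cleared in that interval: F·D/τ = CL·Css.
D = CL × Css × τ / F = 6.900 × 18 × 8 / 0.5 = 1987 mg

1990 mg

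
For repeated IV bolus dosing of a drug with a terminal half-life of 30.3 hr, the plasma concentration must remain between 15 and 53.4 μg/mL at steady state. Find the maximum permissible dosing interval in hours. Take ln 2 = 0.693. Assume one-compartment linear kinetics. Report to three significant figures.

55.5 h

k = 0.693 / t½ = 0.693 / 30.3 = 0.02287 h⁻¹
Between IV bolus doses, concentration decays as C = C₀·e^(−kτ), so C_peak/C_trough = e^(kτ).
τ_max = ln(C_peak/C_trough) / k = ln(53.4/15) / 0.02287 = 1.270 / 0.02287 = 55.53 h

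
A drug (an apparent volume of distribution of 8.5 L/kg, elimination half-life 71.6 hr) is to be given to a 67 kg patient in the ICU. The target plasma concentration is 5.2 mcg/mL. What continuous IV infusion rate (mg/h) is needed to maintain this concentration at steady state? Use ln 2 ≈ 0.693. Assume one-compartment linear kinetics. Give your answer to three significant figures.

28.7 mg/h

Vd = 8.5 L/kg × 67 kg = 569.5 L
CL = ln 2 · Vd / t½ = 0.693 × 569.5 / 71.6 = 5.512 L/h
Infusion rate = CL × Css = 5.512 × 5.2 = 28.66 mg/h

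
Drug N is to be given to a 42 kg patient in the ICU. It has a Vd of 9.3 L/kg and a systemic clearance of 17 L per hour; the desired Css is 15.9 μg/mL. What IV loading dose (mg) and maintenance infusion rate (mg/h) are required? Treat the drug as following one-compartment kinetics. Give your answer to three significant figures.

Vd(total) = 42 kg × 9.3 L/kg = 390.6 L
LD = Vd · C_target = 390.6 × 15.9 = 6211 mg
Maintenance: replace elimination → rate = CL × Css = 17.00 × 15.9 = 270.3 mg/h

(a) 6210 mg; (b) 270 mg/h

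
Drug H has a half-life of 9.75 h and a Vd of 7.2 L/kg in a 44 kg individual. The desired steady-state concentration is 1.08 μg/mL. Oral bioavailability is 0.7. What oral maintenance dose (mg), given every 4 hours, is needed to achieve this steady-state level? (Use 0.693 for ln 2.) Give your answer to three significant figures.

Vd = 7.2 L/kg × 44 kg = 316.8 L
CL = ln 2 · Vd / t½ = 0.693 × 316.8 / 9.75 = 22.52 L/h
D = CL × Css × τ / F = 22.52 × 1.08 × 4 / 0.7 = 139.0 mg

139 mg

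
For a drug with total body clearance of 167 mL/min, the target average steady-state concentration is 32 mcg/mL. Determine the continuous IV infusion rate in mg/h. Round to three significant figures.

CL = 167 mL/min = 167 × 0.06 = 10.02 L/h
R₀ = 10.02 × 32 = 320.6 mg/h

321 mg/h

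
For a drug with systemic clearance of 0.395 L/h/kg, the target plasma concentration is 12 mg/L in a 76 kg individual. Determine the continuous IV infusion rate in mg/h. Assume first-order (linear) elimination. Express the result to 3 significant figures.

360 mg/h

CL = 0.395 L/h/kg × 76 kg = 30.02 L/h
At steady state, infusion rate equals elimination rate: rate in = CL × Css.
R₀ = 30.02 × 12 = 360.2 mg/h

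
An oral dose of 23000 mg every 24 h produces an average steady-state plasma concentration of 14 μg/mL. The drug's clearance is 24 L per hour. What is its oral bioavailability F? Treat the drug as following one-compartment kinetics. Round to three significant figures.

0.351

F·D/τ = CL·Css at steady state → F = CL·Css·τ / D.
F = 24 × 14 × 24 / 23000 = 0.351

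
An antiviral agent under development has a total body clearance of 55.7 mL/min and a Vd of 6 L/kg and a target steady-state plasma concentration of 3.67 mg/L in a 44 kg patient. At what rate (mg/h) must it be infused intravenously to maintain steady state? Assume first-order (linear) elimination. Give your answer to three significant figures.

CL = 55.7 mL/min × 60/1000 = 3.342 L/h
Infusion rate = CL · Css = 3.342 L/h × 3.67 mg/L = 12.27 mg/h

12.3 mg/h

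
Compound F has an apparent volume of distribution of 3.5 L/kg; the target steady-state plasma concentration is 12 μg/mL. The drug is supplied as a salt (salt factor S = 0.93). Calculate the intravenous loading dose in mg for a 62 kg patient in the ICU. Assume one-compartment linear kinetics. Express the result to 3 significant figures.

2800 mg

Vd(total) = 62 kg × 3.5 L/kg = 217.0 L
LD = Vd × C / S = 217.0 × 12.00 / 0.93 = 2800 mg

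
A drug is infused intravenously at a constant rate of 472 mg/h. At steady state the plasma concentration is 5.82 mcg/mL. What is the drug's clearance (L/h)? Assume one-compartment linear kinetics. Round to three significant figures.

At steady state, infusion rate = CL × Css, so CL = rate / Css.
CL = 472 / 5.82 = 81.10 L/h

81.1 L/h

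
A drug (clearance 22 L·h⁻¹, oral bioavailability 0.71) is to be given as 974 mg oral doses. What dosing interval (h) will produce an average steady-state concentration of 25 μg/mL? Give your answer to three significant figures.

1.26 h

F·D/τ = CL·Css → τ = F·D / (CL·Css).
τ = 0.71 × 974 / (22 × 25) = 1.257 h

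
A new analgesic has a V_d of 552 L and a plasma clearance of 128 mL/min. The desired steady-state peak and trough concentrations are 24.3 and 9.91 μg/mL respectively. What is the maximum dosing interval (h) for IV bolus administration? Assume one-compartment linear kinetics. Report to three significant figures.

64.5 h

Convert clearance: 128 mL/min × 60 min/h ÷ 1000 mL/L = 7.680 L/h
k = CL / Vd = 7.680 / 552.0 = 0.01391 h⁻¹
Between IV bolus doses, concentration decays as C = C₀·e^(−kτ), so C_peak/C_trough = e^(kτ).
τ_max = ln(C_peak/C_trough) / k = ln(24.3/9.91) / 0.01391 = 0.8969 / 0.01391 = 64.48 h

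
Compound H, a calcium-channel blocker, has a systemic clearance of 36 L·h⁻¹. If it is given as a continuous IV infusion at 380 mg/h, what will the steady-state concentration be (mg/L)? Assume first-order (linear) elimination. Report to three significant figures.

10.6 mg/L

Css = rate / CL = 380 / 36.00 = 10.56 mg/L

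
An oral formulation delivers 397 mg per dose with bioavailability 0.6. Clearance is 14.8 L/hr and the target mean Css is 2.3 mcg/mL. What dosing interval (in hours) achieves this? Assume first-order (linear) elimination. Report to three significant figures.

F·D/τ = CL·Css → τ = F·D / (CL·Css).
τ = 0.6 × 397 / (14.8 × 2.3) = 6.998 h

7.00 h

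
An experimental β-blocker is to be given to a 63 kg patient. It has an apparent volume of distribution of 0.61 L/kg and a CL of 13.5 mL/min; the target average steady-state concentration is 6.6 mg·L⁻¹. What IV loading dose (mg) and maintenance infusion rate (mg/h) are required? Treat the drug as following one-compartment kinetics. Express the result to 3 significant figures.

(a) 254 mg; (b) 5.35 mg/h

Total Vd = 0.61 × 63 = 38.43 L
LD = Vd · C_target = 38.43 × 6.6 = 253.6 mg
Convert clearance: 13.5 mL/min × 60 min/h ÷ 1000 mL/L = 0.8100 L/h
Maintenance infusion rate = CL × Css = 0.8100 × 6.6 = 5.346 mg/h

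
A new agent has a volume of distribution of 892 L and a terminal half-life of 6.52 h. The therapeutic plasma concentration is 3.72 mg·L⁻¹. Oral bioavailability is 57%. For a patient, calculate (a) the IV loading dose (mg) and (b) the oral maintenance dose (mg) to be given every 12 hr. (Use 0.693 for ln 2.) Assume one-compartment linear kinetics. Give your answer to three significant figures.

(a) 3320 mg; (b) 7430 mg

LD = Vd × C = 892.0 × 3.72 = 3318 mg
CL = 0.693 × Vd / t½ = 0.693 × 892.0 / 6.52 = 94.81 L/h
D = CL × Css × τ / F = 94.81 × 3.72 × 12 / 0.57 = 7425 mg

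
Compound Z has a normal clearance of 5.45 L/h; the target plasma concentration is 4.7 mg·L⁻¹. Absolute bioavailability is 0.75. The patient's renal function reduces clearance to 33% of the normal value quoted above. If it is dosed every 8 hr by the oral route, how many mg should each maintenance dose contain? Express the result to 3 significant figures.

90.2 mg

Patient clearance = 0.33 × 5.450 = 1.799 L/h
At steady state, dose per interval replaces the amount cleared in that interval: F·D/τ = CL·Css.
D = CL × Css × τ / F = 1.799 × 4.7 × 8 / 0.75 = 90.19 mg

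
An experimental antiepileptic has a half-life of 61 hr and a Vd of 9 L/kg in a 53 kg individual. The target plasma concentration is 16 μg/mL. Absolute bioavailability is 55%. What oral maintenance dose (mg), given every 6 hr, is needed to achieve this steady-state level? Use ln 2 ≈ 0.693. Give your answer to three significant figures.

946 mg

Total Vd = 9 × 53 = 477.0 L
CL = ln 2 · Vd / t½ = 0.693 × 477.0 / 61 = 5.419 L/h
D = CL × Css × τ / F = 5.419 × 16 × 6 / 0.55 = 945.9 mg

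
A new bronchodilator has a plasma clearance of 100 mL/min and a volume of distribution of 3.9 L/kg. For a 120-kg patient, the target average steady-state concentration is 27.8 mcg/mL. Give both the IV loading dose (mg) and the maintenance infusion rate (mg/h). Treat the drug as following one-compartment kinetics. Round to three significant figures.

(a) 13000 mg; (b) 167 mg/h

Vd(total) = 120 kg × 3.9 L/kg = 468.0 L
Loading dose = Vd × C = 468.0 × 27.8 = 13010 mg
Convert clearance: 100 mL/min × 60 min/h ÷ 1000 mL/L = 6.000 L/h
Maintenance infusion rate = CL × Css = 6.000 × 27.8 = 166.8 mg/h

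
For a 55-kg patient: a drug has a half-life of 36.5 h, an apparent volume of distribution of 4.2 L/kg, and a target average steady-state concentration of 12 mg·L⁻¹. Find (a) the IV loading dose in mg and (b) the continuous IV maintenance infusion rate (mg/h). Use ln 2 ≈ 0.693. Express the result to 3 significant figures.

(a) 2770 mg; (b) 52.6 mg/h

Vd = 4.2 L/kg × 55 kg = 231.0 L
LD = Vd × C = 231.0 × 12 = 2772 mg
CL = 0.693 × Vd / t½ = 0.693 × 231.0 / 36.5 = 4.386 L/h
Infusion rate = CL × Css = 4.386 × 12 = 52.63 mg/h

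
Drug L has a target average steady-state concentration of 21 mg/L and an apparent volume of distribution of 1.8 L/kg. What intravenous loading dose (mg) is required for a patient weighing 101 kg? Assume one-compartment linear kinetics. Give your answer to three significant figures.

Vd(total) = 101 kg × 1.8 L/kg = 181.8 L
The loading dose fills Vd to the target concentration.
LD = Vd × C = 181.8 × 21.00 = 3818 mg

3820 mg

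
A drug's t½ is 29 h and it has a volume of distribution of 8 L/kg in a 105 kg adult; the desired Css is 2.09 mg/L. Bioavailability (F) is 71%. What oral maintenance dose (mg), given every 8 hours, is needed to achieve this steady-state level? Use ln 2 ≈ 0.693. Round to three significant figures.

473 mg

Total Vd = 8 × 105 = 840.0 L
k = 0.693/29 = 0.02390 h⁻¹, so CL = k·Vd = 0.02390 × 840.0 = 20.08 L/h
D = CL × Css × τ / F = 20.08 × 2.09 × 8 / 0.71 = 472.9 mg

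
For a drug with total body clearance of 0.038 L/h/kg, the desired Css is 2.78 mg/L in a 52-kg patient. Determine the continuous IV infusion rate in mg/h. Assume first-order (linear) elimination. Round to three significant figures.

5.49 mg/h

CL = 0.038 L/h/kg × 52 kg = 1.976 L/h
Rate = CL × Css = 1.976 × 2.78 = 5.493 mg/h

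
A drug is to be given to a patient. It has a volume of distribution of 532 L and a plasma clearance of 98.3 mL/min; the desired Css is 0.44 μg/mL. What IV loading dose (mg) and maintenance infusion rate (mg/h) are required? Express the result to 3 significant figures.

(a) 234 mg; (b) 2.60 mg/h

LD = Vd · C_target = 532.0 × 0.44 = 234.1 mg
CL = 98.3 mL/min × 60/1000 = 5.898 L/h
Maintenance infusion rate = CL × Css = 5.898 × 0.44 = 2.595 mg/h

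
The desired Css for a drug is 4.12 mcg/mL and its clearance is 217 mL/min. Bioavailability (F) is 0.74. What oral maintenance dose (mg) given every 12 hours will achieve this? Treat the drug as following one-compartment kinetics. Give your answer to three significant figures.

Convert clearance: 217 mL/min × 60 min/h ÷ 1000 mL/L = 13.02 L/h
At steady state, dose per interval replaces the amount cleared in that interval: F·D/τ = CL·Css.
D = CL × Css × τ / F = 13.02 × 4.12 × 12 / 0.74 = 869.9 mg

870 mg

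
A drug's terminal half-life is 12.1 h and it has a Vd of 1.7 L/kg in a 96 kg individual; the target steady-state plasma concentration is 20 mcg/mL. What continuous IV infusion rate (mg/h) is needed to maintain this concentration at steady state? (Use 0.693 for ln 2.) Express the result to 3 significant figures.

Vd = 1.7 L/kg × 96 kg = 163.2 L
k = 0.693/12.1 = 0.05727 h⁻¹, so CL = k·Vd = 0.05727 × 163.2 = 9.346 L/h
Infusion rate = CL × Css = 9.346 × 20 = 186.9 mg/h

187 mg/h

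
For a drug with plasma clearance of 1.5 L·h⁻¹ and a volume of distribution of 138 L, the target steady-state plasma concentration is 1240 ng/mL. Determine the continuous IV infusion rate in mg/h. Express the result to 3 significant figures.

1.86 mg/h

C = 1240 ng/mL = 1.240 mg/L
Vd does not affect the maintenance rate; only clearance governs steady-state input.
Rate = CL × Css = 1.500 × 1.24 = 1.860 mg/h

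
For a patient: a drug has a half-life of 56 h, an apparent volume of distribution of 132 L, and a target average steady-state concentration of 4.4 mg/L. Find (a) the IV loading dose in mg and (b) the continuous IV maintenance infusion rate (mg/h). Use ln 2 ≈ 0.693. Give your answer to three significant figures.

(a) 581 mg; (b) 7.19 mg/h

LD = Vd × C = 132.0 × 4.4 = 580.8 mg
CL = 0.693 × Vd / t½ = 0.693 × 132.0 / 56 = 1.634 L/h
Infusion rate = CL × Css = 1.634 × 4.4 = 7.190 mg/h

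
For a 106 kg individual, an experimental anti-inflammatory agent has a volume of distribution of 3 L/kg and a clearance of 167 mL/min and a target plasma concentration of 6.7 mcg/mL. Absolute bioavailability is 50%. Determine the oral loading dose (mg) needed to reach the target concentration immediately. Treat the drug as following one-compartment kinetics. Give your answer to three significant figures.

4260 mg

Total Vd = 3 × 106 = 318.0 L
LD = Vd × C / F = 318.0 × 6.700 / 0.5 = 4261 mg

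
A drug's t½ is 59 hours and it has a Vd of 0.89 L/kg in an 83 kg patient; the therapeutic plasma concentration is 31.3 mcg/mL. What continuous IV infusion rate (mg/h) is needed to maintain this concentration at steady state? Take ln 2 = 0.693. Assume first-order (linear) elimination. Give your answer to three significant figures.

27.2 mg/h

Vd = 0.89 L/kg × 83 kg = 73.87 L
CL = 0.693 × Vd / t½ = 0.693 × 73.87 / 59 = 0.8677 L/h
Infusion rate = CL × Css = 0.8677 × 31.3 = 27.16 mg/h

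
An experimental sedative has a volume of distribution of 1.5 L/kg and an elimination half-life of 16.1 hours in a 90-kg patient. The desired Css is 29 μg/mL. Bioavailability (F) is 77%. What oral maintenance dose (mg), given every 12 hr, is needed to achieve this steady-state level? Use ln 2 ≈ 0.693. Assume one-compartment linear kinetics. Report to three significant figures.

2630 mg

Total Vd = 1.5 × 90 = 135.0 L
CL = ln 2 · Vd / t½ = 0.693 × 135.0 / 16.1 = 5.811 L/h
D = CL × Css × τ / F = 5.811 × 29 × 12 / 0.77 = 2626 mg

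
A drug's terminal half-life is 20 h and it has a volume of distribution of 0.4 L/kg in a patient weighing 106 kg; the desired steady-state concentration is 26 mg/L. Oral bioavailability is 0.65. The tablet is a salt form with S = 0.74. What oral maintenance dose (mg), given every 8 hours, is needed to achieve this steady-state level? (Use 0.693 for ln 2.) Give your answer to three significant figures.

635 mg

Vd(total) = 106 kg × 0.4 L/kg = 42.40 L
CL = 0.693 × Vd / t½ = 0.693 × 42.40 / 20 = 1.469 L/h
D = CL × Css × τ / F / S = 1.469 × 26 × 8 / 0.65 / 0.74 = 635.2 mg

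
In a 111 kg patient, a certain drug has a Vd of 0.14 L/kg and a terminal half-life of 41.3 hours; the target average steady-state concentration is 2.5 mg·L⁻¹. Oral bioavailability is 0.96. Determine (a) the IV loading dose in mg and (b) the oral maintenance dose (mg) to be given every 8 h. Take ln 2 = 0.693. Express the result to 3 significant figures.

(a) 38.9 mg; (b) 5.43 mg

Total Vd = 0.14 × 111 = 15.54 L
LD = Vd × C = 15.54 × 2.5 = 38.85 mg
CL = 0.693 × Vd / t½ = 0.693 × 15.54 / 41.3 = 0.2608 L/h
D = CL × Css × τ / F = 0.2608 × 2.5 × 8 / 0.96 = 5.433 mg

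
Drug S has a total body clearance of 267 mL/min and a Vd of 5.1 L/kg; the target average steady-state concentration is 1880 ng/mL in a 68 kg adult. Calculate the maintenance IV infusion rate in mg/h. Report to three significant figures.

CL = 267 mL/min = 267 × 0.06 = 16.02 L/h
C = 1880 ng/mL = 1.880 mg/L
Rate = CL × Css = 16.02 × 1.88 = 30.12 mg/h

30.1 mg/h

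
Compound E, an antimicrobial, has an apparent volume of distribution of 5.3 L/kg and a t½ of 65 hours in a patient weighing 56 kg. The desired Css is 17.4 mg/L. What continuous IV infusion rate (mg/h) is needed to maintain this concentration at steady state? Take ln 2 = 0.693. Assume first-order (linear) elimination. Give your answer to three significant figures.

55.1 mg/h

Vd(total) = 56 kg × 5.3 L/kg = 296.8 L
k = 0.693/65 = 0.01066 h⁻¹, so CL = k·Vd = 0.01066 × 296.8 = 3.164 L/h
Infusion rate = CL × Css = 3.164 × 17.4 = 55.05 mg/h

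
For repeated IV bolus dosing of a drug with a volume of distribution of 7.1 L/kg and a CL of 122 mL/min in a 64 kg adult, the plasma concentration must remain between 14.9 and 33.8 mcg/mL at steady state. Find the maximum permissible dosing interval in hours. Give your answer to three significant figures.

Vd = 7.1 L/kg × 64 kg = 454.4 L
Convert clearance: 122 mL/min × 60 min/h ÷ 1000 mL/L = 7.320 L/h
k = CL / Vd = 7.320 / 454.4 = 0.01611 h⁻¹
Between IV bolus doses, concentration decays as C = C₀·e^(−kτ), so C_peak/C_trough = e^(kτ).
τ_max = ln(C_peak/C_trough) / k = ln(33.8/14.9) / 0.01611 = 0.8191 / 0.01611 = 50.84 h

50.8 h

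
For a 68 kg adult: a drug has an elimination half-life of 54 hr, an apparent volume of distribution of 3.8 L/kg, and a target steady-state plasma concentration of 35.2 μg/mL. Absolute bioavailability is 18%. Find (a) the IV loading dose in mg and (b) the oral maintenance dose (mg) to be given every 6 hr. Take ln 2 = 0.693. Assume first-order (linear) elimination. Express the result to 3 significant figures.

Vd(total) = 68 kg × 3.8 L/kg = 258.4 L
LD = Vd × C = 258.4 × 35.2 = 9096 mg
CL = 0.693 × Vd / t½ = 0.693 × 258.4 / 54 = 3.316 L/h
D = CL × Css × τ / F = 3.316 × 35.2 × 6 / 0.18 = 3891 mg

(a) 9100 mg; (b) 3890 mg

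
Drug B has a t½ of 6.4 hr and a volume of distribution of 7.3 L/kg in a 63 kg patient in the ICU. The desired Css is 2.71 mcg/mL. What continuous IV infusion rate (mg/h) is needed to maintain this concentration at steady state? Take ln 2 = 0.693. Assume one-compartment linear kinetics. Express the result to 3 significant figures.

Vd = 7.3 L/kg × 63 kg = 459.9 L
CL = 0.693 × Vd / t½ = 0.693 × 459.9 / 6.4 = 49.80 L/h
Infusion rate = CL × Css = 49.80 × 2.71 = 135.0 mg/h

135 mg/h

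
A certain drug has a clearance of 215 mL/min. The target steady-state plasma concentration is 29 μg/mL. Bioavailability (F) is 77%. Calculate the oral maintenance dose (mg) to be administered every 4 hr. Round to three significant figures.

CL = 215 mL/min × 60/1000 = 12.90 L/h
At steady state, dose per interval replaces the amount cleared in that interval: F·D/τ = CL·Css.
D = CL × Css × τ / F = 12.90 × 29 × 4 / 0.77 = 1943 mg

1940 mg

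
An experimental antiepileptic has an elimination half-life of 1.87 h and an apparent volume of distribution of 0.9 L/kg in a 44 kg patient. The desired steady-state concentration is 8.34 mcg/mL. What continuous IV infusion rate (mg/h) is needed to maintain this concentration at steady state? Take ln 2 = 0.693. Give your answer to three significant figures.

122 mg/h

Vd(total) = 44 kg × 0.9 L/kg = 39.60 L
k = 0.693/1.87 = 0.3706 h⁻¹, so CL = k·Vd = 0.3706 × 39.60 = 14.68 L/h
Infusion rate = CL × Css = 14.68 × 8.34 = 122.4 mg/h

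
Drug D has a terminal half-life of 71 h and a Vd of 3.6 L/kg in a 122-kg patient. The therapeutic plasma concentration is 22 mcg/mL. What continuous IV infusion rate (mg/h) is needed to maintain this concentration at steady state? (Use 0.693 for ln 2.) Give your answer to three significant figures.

Total Vd = 3.6 × 122 = 439.2 L
k = 0.693/71 = 0.009761 h⁻¹, so CL = k·Vd = 0.009761 × 439.2 = 4.287 L/h
Infusion rate = CL × Css = 4.287 × 22 = 94.31 mg/h

94.3 mg/h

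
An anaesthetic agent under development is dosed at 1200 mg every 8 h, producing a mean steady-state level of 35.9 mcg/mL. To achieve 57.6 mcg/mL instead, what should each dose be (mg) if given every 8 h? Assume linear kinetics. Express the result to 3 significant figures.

1930 mg

For first-order elimination, Css ∝ F·D/(CL·τ); F and CL are unchanged, so Css ∝ D/τ.
D₂ = D₁ × (Css,target / Css,current) = 1200 × 57.6/35.9 = 1925 mg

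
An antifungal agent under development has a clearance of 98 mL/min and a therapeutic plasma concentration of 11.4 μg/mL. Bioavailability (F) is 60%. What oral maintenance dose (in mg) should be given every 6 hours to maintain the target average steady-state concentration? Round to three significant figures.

670 mg

CL = 98 mL/min × 60/1000 = 5.880 L/h
D = CL × Css × τ / F = 5.880 × 11.4 × 6 / 0.6 = 670.3 mg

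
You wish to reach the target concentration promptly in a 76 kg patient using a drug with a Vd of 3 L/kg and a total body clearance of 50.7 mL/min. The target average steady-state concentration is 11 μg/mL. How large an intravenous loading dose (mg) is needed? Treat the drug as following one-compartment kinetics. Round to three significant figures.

Vd(total) = 76 kg × 3 L/kg = 228.0 L
LD = Vd × C = 228.0 × 11.00 = 2508 mg

2510 mg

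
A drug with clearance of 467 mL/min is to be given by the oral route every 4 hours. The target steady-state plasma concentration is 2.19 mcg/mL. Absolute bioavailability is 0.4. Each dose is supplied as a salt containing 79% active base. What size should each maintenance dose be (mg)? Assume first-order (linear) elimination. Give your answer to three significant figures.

777 mg

CL = 467 mL/min × 60/1000 = 28.02 L/h
D = CL × Css × τ / F / S = 28.02 × 2.19 × 4 / 0.4 / 0.79 = 776.8 mg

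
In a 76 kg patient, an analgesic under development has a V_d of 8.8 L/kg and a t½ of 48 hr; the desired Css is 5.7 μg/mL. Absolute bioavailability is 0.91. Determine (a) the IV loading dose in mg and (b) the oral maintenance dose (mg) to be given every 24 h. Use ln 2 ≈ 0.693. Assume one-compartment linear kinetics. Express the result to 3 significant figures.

Total Vd = 8.8 × 76 = 668.8 L
LD = Vd × C = 668.8 × 5.7 = 3812 mg
CL = 0.693 × Vd / t½ = 0.693 × 668.8 / 48 = 9.656 L/h
D = CL × Css × τ / F = 9.656 × 5.7 × 24 / 0.91 = 1452 mg

(a) 3810 mg; (b) 1450 mg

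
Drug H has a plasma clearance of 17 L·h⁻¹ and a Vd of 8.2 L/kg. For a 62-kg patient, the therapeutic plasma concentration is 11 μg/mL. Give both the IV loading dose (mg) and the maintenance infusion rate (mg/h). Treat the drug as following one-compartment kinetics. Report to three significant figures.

(a) 5590 mg; (b) 187 mg/h

Vd = 8.2 L/kg × 62 kg = 508.4 L
Loading dose = Vd × C = 508.4 × 11 = 5592 mg
Infusion rate = 17.00 L/h × 11 mg/L = 187.0 mg/h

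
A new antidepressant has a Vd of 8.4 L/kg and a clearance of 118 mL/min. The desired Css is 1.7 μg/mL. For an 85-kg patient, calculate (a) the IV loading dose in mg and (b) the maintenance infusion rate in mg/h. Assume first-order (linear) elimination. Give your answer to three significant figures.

(a) 1210 mg; (b) 12.0 mg/h

Total Vd = 8.4 × 85 = 714.0 L
LD = Vd · C_target = 714.0 × 1.7 = 1214 mg
CL = 118 mL/min = 118 × 0.06 = 7.080 L/h
Infusion rate = 7.080 L/h × 1.7 mg/L = 12.04 mg/h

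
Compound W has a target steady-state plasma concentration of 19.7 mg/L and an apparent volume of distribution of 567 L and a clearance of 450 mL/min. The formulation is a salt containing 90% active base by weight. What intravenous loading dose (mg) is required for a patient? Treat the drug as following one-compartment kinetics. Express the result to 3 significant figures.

12400 mg

LD = Vd × C / S = 567.0 × 19.70 / 0.9 = 12410 mg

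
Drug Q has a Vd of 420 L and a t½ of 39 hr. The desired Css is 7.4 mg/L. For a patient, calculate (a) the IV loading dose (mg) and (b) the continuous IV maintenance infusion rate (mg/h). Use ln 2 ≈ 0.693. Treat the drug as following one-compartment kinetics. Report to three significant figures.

LD = Vd × C = 420.0 × 7.4 = 3108 mg
CL = 0.693 × Vd / t½ = 0.693 × 420.0 / 39 = 7.463 L/h
Infusion rate = CL × Css = 7.463 × 7.4 = 55.23 mg/h

(a) 3110 mg; (b) 55.2 mg/h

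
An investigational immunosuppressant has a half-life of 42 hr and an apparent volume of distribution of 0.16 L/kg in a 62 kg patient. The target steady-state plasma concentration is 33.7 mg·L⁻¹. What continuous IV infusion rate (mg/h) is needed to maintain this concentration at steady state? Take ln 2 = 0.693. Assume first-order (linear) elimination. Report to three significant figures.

5.52 mg/h

Vd = 0.16 L/kg × 62 kg = 9.920 L
CL = 0.693 × Vd / t½ = 0.693 × 9.920 / 42 = 0.1637 L/h
Infusion rate = CL × Css = 0.1637 × 33.7 = 5.517 mg/h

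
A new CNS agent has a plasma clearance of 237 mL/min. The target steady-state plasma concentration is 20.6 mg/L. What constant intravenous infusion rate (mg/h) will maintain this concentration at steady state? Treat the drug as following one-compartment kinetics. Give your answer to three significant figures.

293 mg/h

Convert clearance: 237 mL/min × 60 min/h ÷ 1000 mL/L = 14.22 L/h
R₀ = 14.22 × 20.6 = 292.9 mg/h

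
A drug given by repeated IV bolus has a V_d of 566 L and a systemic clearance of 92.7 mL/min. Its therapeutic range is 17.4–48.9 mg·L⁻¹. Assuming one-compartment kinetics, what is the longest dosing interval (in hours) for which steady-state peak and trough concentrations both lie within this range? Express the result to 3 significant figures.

CL = 92.7 mL/min = 92.7 × 0.06 = 5.562 L/h
k = CL / Vd = 5.562 / 566.0 = 0.009827 h⁻¹
Between IV bolus doses, concentration decays as C = C₀·e^(−kτ), so C_peak/C_trough = e^(kτ).
τ_max = ln(C_peak/C_trough) / k = ln(48.9/17.4) / 0.009827 = 1.033 / 0.009827 = 105.1 h

105 h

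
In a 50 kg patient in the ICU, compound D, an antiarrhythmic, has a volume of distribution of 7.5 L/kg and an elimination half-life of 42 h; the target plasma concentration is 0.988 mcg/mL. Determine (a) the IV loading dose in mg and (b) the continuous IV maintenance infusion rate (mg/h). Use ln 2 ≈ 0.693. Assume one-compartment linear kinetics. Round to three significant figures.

(a) 371 mg; (b) 6.11 mg/h

Vd(total) = 50 kg × 7.5 L/kg = 375.0 L
LD = Vd × C = 375.0 × 0.988 = 370.5 mg
CL = 0.693 × Vd / t½ = 0.693 × 375.0 / 42 = 6.188 L/h
Infusion rate = CL × Css = 6.188 × 0.988 = 6.114 mg/h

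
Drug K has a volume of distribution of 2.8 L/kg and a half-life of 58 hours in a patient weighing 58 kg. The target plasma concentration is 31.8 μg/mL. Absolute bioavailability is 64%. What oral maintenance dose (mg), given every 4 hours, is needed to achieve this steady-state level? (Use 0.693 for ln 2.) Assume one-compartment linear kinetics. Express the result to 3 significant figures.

386 mg

Vd(total) = 58 kg × 2.8 L/kg = 162.4 L
CL = ln 2 · Vd / t½ = 0.693 × 162.4 / 58 = 1.940 L/h
D = CL × Css × τ / F = 1.940 × 31.8 × 4 / 0.64 = 385.6 mg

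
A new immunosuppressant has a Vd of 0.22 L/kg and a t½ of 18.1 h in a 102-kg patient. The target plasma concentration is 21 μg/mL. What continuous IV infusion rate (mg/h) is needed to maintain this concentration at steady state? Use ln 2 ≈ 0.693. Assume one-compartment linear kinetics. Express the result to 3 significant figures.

18.0 mg/h

Total Vd = 0.22 × 102 = 22.44 L
CL = ln 2 · Vd / t½ = 0.693 × 22.44 / 18.1 = 0.8592 L/h
Infusion rate = CL × Css = 0.8592 × 21 = 18.04 mg/h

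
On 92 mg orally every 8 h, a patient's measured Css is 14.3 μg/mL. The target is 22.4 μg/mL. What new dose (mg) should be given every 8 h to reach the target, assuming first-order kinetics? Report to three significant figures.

144 mg

For first-order elimination, Css ∝ F·D/(CL·τ); F and CL are unchanged, so Css ∝ D/τ.
D₂ = D₁ × (Css,target / Css,current) = 92 × 22.4/14.3 = 144.1 mg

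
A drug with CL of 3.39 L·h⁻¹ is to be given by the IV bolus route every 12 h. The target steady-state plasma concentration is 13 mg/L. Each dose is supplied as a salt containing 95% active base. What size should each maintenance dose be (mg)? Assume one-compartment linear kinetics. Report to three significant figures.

D = CL × Css × τ / S = 3.390 × 13 × 12 / 0.95 = 556.7 mg

557 mg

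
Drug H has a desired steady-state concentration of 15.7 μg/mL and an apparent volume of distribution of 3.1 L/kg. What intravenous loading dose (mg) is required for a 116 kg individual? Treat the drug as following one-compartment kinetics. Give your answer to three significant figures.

Vd = 3.1 L/kg × 116 kg = 359.6 L
The loading dose fills Vd to the target concentration.
LD = Vd × C = 359.6 × 15.70 = 5646 mg

5650 mg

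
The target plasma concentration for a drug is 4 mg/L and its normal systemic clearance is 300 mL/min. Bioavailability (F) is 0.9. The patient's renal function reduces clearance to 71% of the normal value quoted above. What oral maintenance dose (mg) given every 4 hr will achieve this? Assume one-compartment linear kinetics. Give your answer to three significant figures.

227 mg

CL = 300 mL/min × 60/1000 = 18.00 L/h
Patient clearance = 0.71 × 18.00 = 12.78 L/h
D = CL × Css × τ / F = 12.78 × 4 × 4 / 0.9 = 227.2 mg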